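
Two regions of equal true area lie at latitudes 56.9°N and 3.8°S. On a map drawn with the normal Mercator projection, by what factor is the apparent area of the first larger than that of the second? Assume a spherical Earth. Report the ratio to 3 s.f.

Mercator areal scale is sec²φ.
At 56.9°: sec²(56.9°) = 1/0.5461² = 3.353.
At 3.8°: sec²(3.8°) = 1/0.9978² = 1.004.
Ratio = 3.353/1.004 = cos²(3.8°)/cos²(56.9°) ≈ 3.34.

3.34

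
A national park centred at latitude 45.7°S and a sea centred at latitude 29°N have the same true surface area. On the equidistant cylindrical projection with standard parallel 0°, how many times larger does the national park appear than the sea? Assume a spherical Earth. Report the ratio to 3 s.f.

1.25

Plate carrée maps x = Rλ, y = Rφ. The meridian scale is h = 1 and the parallel scale is k = 1/cos φ = sec φ.
Areal scale at 45.7°: h·k = 1.000 × 1.432 = 1.432.
Areal scale at 29°: h·k = 1.000 × 1.143 = 1.143.
Ratio = 1.432/1.143 ≈ 1.25.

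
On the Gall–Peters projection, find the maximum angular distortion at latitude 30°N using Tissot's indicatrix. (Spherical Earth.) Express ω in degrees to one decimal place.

23.1°

The Gall–Peters projection is cylindrical equal-area with φ₀ = 45°. For cylindrical equal-area with standard parallel φ₀, h = cos φ / cos φ₀ and k = cos φ₀ / cos φ, so h·k = 1.
At 30°: h = 1.225, k = 0.8165; principal scales a = 1.225, b = 0.8165.
sin(ω/2) = (a − b)/(a + b) = 0.4082/2.041 = 0.2000, so ω = 2 arcsin(0.2000) ≈ 23.1°.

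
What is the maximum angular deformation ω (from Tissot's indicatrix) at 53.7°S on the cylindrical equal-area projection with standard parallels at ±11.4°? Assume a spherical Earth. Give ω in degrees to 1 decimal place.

55.5°

Cylindrical equal-area (φ₀ = 11.4°): h = cos φ / cos 11.4° along meridians, k = cos 11.4° / cos φ along parallels; h·k = 1.
At 53.7°: h = 0.6039, k = 1.656; principal scales a = 1.656, b = 0.6039.
sin(ω/2) = (a − b)/(a + b) = 1.052/2.260 = 0.4655, so ω = 2 arcsin(0.4655) ≈ 55.5°.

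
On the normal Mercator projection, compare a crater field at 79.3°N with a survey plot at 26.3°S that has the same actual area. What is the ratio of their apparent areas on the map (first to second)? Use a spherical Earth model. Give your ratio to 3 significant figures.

Mercator is conformal with k = sec φ, so areal scale = k² = sec²φ.
At 79.3°: sec²(79.3°) = 1/0.1857² = 29.01.
At 26.3°: sec²(26.3°) = 1/0.8965² = 1.244.
Ratio = 29.01/1.244 = cos²(26.3°)/cos²(79.3°) ≈ 23.3.

23.3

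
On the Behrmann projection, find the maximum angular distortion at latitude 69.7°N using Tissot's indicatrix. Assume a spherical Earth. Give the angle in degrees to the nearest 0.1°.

92.7°

Behrmann is a cylindrical equal-area projection with standard parallels at ±30°. For cylindrical equal-area with standard parallel φ₀, h = cos φ / cos φ₀ and k = cos φ₀ / cos φ, so h·k = 1.
At 69.7°: h = 0.4006, k = 2.496; principal scales a = 2.496, b = 0.4006.
sin(ω/2) = (a − b)/(a + b) = 2.096/2.897 = 0.7234, so ω = 2 arcsin(0.7234) ≈ 92.7°.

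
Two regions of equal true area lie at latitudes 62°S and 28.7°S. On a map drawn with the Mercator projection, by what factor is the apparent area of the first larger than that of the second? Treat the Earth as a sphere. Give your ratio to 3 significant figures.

Mercator is conformal with k = sec φ, so areal scale = k² = sec²φ.
At 62°: sec²(62°) = 1/0.4695² = 4.537.
At 28.7°: sec²(28.7°) = 1/0.8771² = 1.300.
Ratio = 4.537/1.300 = cos²(28.7°)/cos²(62°) ≈ 3.49.

3.49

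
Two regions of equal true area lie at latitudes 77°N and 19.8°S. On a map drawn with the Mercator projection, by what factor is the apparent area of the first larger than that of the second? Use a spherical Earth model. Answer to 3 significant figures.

Mercator is conformal with k = sec φ, so areal scale = k² = sec²φ.
At 77°: sec²(77°) = 1/0.2250² = 19.76.
At 19.8°: sec²(19.8°) = 1/0.9409² = 1.130.
Ratio = 19.76/1.130 = cos²(19.8°)/cos²(77°) ≈ 17.5.

17.5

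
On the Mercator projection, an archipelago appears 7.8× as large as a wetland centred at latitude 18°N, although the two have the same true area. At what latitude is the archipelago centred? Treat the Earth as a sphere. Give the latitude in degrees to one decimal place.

70.1°

Mercator areal scale is sec²φ, so apparent-area ratio = sec²φ₁ / sec²φ₂ = cos²φ₂ / cos²φ₁.
cos²φ₂ / cos²φ₁ = 7.8  ⇒  cos φ₁ = cos 18° / √7.8 = 0.9511/2.793 = 0.3405.
φ₁ = arccos(0.3405) ≈ 70.1°.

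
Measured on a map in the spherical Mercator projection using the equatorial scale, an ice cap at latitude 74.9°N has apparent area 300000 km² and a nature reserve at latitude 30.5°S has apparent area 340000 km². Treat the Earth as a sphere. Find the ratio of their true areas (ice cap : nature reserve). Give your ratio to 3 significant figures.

0.0807

Mercator's areal exaggeration is sec²φ; hence true area = (apparent area) · cos²φ.
True area of ice cap: 300000 × cos²(74.9°) = 300000 × 0.06786 = 20360 km².
True area of nature reserve: 340000 × cos²(30.5°) = 340000 × 0.7424 = 252400 km².
Ratio = 20360 / 252400 ≈ 0.0807.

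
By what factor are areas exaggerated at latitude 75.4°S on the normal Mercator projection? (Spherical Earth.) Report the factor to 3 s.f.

The Mercator projection is conformal; its linear scale factor is the same in every direction and equals sec φ = 1/cos φ.
Areal scale = k² = sec²φ = 1/cos²(75.4°) = 1/0.2521² = 15.74.

15.7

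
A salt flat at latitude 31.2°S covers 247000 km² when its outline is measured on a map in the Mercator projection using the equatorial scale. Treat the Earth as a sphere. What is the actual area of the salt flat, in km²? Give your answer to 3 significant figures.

The Mercator projection is conformal; its linear scale factor is the same in every direction and equals sec φ = 1/cos φ.
Areal scale = k² = sec²φ = 1/cos²(31.2°) = 1/0.8554² = 1.367.
True area = apparent / (areal scale) = 247000 / 1.367 ≈ 181000 km².

181000 km²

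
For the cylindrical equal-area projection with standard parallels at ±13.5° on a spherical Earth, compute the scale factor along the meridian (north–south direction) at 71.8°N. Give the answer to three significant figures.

A cylindrical equal-area projection with standard parallel φ₀ has meridian scale h = cos φ / cos φ₀ and parallel scale k = cos φ₀ / cos φ (so areas are preserved, h·k = 1).
h = cos 71.8° / cos 13.5° = 0.3123/0.9724 = 0.3212.

0.321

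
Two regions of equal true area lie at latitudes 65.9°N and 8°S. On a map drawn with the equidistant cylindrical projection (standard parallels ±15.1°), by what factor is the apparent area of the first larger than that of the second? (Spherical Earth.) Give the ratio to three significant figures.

The equidistant cylindrical projection with φ₀ = 15.1° has h = 1 (meridians true) and k = cos φ₀ / cos φ along parallels.
Areal scale at 65.9°: h·k = 1.000 × 2.364 = 2.364.
Areal scale at 8°: h·k = 1.000 × 0.9750 = 0.9750.
Ratio = 2.364/0.9750 ≈ 2.43.

2.43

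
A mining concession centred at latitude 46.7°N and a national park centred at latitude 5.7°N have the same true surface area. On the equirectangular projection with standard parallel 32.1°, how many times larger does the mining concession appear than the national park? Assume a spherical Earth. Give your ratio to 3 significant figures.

In the equirectangular projection with standard parallel φ₀ = 32.1° (x = Rλ cos φ₀, y = Rφ), meridians are true-scale (h = 1) and the parallel scale is k = cos φ₀ / cos φ.
Areal scale at 46.7°: h·k = 1.000 × 1.235 = 1.235.
Areal scale at 5.7°: h·k = 1.000 × 0.8513 = 0.8513.
Ratio = 1.235/0.8513 ≈ 1.45.

1.45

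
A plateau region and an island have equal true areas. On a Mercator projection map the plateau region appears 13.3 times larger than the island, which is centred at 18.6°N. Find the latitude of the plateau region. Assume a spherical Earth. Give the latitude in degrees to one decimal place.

For equal true areas on Mercator, apparent areas scale as sec²φ, so the ratio is cos²φ₂ / cos²φ₁.
cos²φ₂ / cos²φ₁ = 13.3  ⇒  cos φ₁ = cos 18.6° / √13.3 = 0.9478/3.647 = 0.2599.
φ₁ = arccos(0.2599) ≈ 74.9°.

74.9°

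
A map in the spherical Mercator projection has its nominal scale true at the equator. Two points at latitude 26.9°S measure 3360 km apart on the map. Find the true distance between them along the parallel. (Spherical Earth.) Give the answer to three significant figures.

3000 km

For Mercator, h = k = sec φ (a conformal cylindrical projection has a single point scale, 1/cos φ).
Along the parallel at 26.9°, map distances are exaggerated by k = sec 26.9° = 1.121.
True distance = 3360 / 1.121 = 3360 × cos 26.9° ≈ 3000 km.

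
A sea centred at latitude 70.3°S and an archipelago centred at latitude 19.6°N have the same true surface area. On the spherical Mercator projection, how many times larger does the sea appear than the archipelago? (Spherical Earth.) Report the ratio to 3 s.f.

7.81

Mercator is conformal with k = sec φ, so areal scale = k² = sec²φ.
At 70.3°: sec²(70.3°) = 1/0.3371² = 8.800.
At 19.6°: sec²(19.6°) = 1/0.9421² = 1.127.
Ratio = 8.800/1.127 = cos²(19.6°)/cos²(70.3°) ≈ 7.81.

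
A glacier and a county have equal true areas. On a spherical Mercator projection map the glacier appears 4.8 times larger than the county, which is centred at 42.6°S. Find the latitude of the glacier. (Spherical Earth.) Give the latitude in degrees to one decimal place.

For equal true areas on Mercator, apparent areas scale as sec²φ, so the ratio is cos²φ₂ / cos²φ₁.
cos²φ₂ / cos²φ₁ = 4.8  ⇒  cos φ₁ = cos 42.6° / √4.8 = 0.7361/2.191 = 0.3360.
φ₁ = arccos(0.3360) ≈ 70.4°.

70.4°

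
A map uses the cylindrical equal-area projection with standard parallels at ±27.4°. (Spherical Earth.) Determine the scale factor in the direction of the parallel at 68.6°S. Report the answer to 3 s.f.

A cylindrical equal-area projection with standard parallel φ₀ has meridian scale h = cos φ / cos φ₀ and parallel scale k = cos φ₀ / cos φ (so areas are preserved, h·k = 1).
k = cos 27.4° / cos 68.6° = 0.8878/0.3649 = 2.433.

2.43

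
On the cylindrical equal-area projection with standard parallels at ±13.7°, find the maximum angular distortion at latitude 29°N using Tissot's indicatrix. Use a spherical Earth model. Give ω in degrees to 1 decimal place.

Cylindrical equal-area (φ₀ = 13.7°): h = cos φ / cos 13.7° along meridians, k = cos 13.7° / cos φ along parallels; h·k = 1.
At 29°: h = 0.9002, k = 1.111; principal scales a = 1.111, b = 0.9002.
sin(ω/2) = (a − b)/(a + b) = 0.2106/2.011 = 0.1047, so ω = 2 arcsin(0.1047) ≈ 12.0°.

12.0°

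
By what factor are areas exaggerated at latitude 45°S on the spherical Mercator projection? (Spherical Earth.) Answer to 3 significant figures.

2.00

For Mercator, h = k = sec φ (a conformal cylindrical projection has a single point scale, 1/cos φ).
Areal scale = k² = sec²φ = 1/cos²(45°) = 1/0.7071² = 2.000.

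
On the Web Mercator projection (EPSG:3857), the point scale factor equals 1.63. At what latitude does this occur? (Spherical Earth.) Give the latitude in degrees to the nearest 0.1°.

52.2°

Mercator scale is k = sec φ = 1/cos φ.
1/cos φ = 1.63  ⇒  cos φ = 0.6135  ⇒  φ = arccos(0.6135) ≈ 52.2°.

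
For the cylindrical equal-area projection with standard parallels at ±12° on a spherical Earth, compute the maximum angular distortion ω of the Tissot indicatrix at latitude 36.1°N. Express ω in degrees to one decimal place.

Cylindrical equal-area (φ₀ = 12°): h = cos φ / cos 12° along meridians, k = cos 12° / cos φ along parallels; h·k = 1.
At 36.1°: h = 0.8260, k = 1.211; principal scales a = 1.211, b = 0.8260.
sin(ω/2) = (a − b)/(a + b) = 0.3846/2.037 = 0.1888, so ω = 2 arcsin(0.1888) ≈ 21.8°.

21.8°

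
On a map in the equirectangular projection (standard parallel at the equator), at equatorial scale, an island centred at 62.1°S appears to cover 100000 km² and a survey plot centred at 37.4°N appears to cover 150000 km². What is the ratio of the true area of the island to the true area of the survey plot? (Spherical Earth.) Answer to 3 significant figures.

On the plate carrée, areal scale = h·k = 1 × sec φ, so true area = apparent × cos φ.
True area of island: 100000 × cos(62.1°) = 100000 × 0.4679 = 46790 km².
True area of survey plot: 150000 × cos(37.4°) = 150000 × 0.7944 = 119200 km².
Ratio = 46790 / 119200 ≈ 0.393.

0.393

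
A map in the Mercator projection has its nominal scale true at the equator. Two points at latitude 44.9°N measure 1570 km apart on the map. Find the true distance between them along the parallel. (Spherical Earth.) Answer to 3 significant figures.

1110 km

Mercator is conformal, so the point scale is isotropic: h = k = sec φ = 1/cos φ.
Along the parallel at 44.9°, map distances are exaggerated by k = sec 44.9° = 1.412.
True distance = 1570 / 1.412 = 1570 × cos 44.9° ≈ 1110 km.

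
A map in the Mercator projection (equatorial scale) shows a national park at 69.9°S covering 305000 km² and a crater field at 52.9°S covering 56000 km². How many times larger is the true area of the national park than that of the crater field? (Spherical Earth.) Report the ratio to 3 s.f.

Mercator's areal exaggeration is sec²φ; hence true area = (apparent area) · cos²φ.
True area of national park: 305000 × cos²(69.9°) = 305000 × 0.1181 = 36020 km².
True area of crater field: 56000 × cos²(52.9°) = 56000 × 0.3639 = 20380 km².
Ratio = 36020 / 20380 ≈ 1.77.

1.77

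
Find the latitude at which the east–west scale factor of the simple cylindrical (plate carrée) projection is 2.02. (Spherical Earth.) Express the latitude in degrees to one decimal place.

60.3°

Plate carrée: h = 1, k = sec φ along parallels.
sec φ = 2.02  ⇒  cos φ = 0.4950  ⇒  φ ≈ 60.3°.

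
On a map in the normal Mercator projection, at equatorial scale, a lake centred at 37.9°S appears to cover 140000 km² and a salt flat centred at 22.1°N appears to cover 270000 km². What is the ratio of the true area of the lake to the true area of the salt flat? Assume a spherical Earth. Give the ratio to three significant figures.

0.376

Mercator's areal exaggeration is sec²φ; hence true area = (apparent area) · cos²φ.
True area of lake: 140000 × cos²(37.9°) = 140000 × 0.6227 = 87170 km².
True area of salt flat: 270000 × cos²(22.1°) = 270000 × 0.8585 = 231800 km².
Ratio = 87170 / 231800 ≈ 0.376.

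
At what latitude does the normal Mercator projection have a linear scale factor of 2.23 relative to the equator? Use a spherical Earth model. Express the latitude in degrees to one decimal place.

Mercator scale is k = sec φ = 1/cos φ.
1/cos φ = 2.23  ⇒  cos φ = 0.4484  ⇒  φ = arccos(0.4484) ≈ 63.4°.

63.4°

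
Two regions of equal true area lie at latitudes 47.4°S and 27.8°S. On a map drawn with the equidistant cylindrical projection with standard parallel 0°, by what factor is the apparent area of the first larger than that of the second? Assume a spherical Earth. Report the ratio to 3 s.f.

For the equirectangular projection with φ₀ = 0 (plate carrée), h = 1 along meridians and k = sec φ along parallels.
Areal scale at 47.4°: h·k = 1.000 × 1.477 = 1.477.
Areal scale at 27.8°: h·k = 1.000 × 1.130 = 1.130.
Ratio = 1.477/1.130 ≈ 1.31.

1.31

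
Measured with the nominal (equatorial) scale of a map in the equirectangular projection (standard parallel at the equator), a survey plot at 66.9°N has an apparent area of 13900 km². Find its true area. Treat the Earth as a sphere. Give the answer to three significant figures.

5450 km²

For the equirectangular projection with φ₀ = 0 (plate carrée), h = 1 along meridians and k = sec φ along parallels.
Areal scale = h·k = 1 × sec φ; at 66.9°, h = 1.000, k = 2.549, so h·k = 2.549.
True area = apparent / (areal scale) = 13900 / 2.549 ≈ 5450 km².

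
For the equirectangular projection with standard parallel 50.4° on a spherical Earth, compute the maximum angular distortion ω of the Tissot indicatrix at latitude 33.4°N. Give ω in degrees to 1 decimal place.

15.4°

With standard parallel φ₀ = 50.4°, the equirectangular projection gives x = Rλ cos φ₀, y = Rφ, so h = 1 and k = cos 50.4° / cos φ.
At 33.4°: h = 1.000, k = 0.7635; principal scales a = 1.000, b = 0.7635.
sin(ω/2) = (a − b)/(a + b) = 0.2365/1.764 = 0.1341, so ω = 2 arcsin(0.1341) ≈ 15.4°.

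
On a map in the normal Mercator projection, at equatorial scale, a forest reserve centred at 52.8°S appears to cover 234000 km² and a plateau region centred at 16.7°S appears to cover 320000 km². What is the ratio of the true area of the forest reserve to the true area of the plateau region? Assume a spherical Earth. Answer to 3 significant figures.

0.291

Since Mercator area scale is 1/cos²φ, the true area equals the apparent area multiplied by cos²φ.
True area of forest reserve: 234000 × cos²(52.8°) = 234000 × 0.3655 = 85540 km².
True area of plateau region: 320000 × cos²(16.7°) = 320000 × 0.9174 = 293600 km².
Ratio = 85540 / 293600 ≈ 0.291.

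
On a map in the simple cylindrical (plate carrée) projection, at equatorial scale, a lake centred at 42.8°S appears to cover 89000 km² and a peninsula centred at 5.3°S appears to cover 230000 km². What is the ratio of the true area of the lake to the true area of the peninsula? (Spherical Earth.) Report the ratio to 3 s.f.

0.285

Plate carrée has h = 1 and k = sec φ, giving areal scale sec φ; true area = (apparent area) · cos φ.
True area of lake: 89000 × cos(42.8°) = 89000 × 0.7337 = 65300 km².
True area of peninsula: 230000 × cos(5.3°) = 230000 × 0.9957 = 229000 km².
Ratio = 65300 / 229000 ≈ 0.285.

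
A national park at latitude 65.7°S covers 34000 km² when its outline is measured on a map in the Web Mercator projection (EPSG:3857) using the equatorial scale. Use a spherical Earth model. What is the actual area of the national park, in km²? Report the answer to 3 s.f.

Mercator is conformal, so the point scale is isotropic: h = k = sec φ = 1/cos φ.
Areal scale = k² = sec²φ = 1/cos²(65.7°) = 1/0.4115² = 5.905.
True area = apparent / (areal scale) = 34000 / 5.905 ≈ 5760 km².

5760 km²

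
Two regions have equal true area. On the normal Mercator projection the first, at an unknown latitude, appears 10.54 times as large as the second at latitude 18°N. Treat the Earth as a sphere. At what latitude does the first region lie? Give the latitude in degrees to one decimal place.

For equal true areas on Mercator, apparent areas scale as sec²φ, so the ratio is cos²φ₂ / cos²φ₁.
cos²φ₂ / cos²φ₁ = 10.54  ⇒  cos φ₁ = cos 18° / √10.54 = 0.9511/3.247 = 0.2929.
φ₁ = arccos(0.2929) ≈ 73.0°.

73.0°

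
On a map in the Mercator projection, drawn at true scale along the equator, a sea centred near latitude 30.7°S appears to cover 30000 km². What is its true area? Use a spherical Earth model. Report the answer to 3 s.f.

22200 km²

The Mercator projection is conformal; its linear scale factor is the same in every direction and equals sec φ = 1/cos φ.
Areal scale = k² = sec²φ = 1/cos²(30.7°) = 1/0.8599² = 1.353.
True area = apparent / (areal scale) = 30000 / 1.353 ≈ 22200 km².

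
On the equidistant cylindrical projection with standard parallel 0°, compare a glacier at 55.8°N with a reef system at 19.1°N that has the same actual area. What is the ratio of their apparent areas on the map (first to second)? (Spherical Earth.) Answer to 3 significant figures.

1.68

Plate carrée maps x = Rλ, y = Rφ. The meridian scale is h = 1 and the parallel scale is k = 1/cos φ = sec φ.
Areal scale at 55.8°: h·k = 1.000 × 1.779 = 1.779.
Areal scale at 19.1°: h·k = 1.000 × 1.058 = 1.058.
Ratio = 1.779/1.058 ≈ 1.68.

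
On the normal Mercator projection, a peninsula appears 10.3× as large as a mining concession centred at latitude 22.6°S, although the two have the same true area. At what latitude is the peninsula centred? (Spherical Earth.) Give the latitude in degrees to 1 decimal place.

73.3°

For equal true areas on Mercator, apparent areas scale as sec²φ, so the ratio is cos²φ₂ / cos²φ₁.
cos²φ₂ / cos²φ₁ = 10.3  ⇒  cos φ₁ = cos 22.6° / √10.3 = 0.9232/3.209 = 0.2877.
φ₁ = arccos(0.2877) ≈ 73.3°.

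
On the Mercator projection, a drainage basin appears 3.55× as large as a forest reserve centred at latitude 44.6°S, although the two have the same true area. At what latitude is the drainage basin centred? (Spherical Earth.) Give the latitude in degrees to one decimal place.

67.8°

Mercator areal scale is sec²φ, so apparent-area ratio = sec²φ₁ / sec²φ₂ = cos²φ₂ / cos²φ₁.
cos²φ₂ / cos²φ₁ = 3.55  ⇒  cos φ₁ = cos 44.6° / √3.55 = 0.7120/1.884 = 0.3779.
φ₁ = arccos(0.3779) ≈ 67.8°.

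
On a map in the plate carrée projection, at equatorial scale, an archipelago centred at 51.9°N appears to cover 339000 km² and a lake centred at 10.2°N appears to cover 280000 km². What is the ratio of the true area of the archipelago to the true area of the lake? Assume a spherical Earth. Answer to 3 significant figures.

0.759

Plate carrée has h = 1 and k = sec φ, giving areal scale sec φ; true area = (apparent area) · cos φ.
True area of archipelago: 339000 × cos(51.9°) = 339000 × 0.6170 = 209200 km².
True area of lake: 280000 × cos(10.2°) = 280000 × 0.9842 = 275600 km².
Ratio = 209200 / 275600 ≈ 0.759.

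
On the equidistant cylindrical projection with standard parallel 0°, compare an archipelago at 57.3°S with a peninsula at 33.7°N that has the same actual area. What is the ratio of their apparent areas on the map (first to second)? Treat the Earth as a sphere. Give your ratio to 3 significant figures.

For the equirectangular projection with φ₀ = 0 (plate carrée), h = 1 along meridians and k = sec φ along parallels.
Areal scale at 57.3°: h·k = 1.000 × 1.851 = 1.851.
Areal scale at 33.7°: h·k = 1.000 × 1.202 = 1.202.
Ratio = 1.851/1.202 ≈ 1.54.

1.54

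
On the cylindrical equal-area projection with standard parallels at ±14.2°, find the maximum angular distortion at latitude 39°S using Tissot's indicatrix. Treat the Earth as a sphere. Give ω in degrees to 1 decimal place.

25.1°

For cylindrical equal-area with standard parallel φ₀, h = cos φ / cos φ₀ and k = cos φ₀ / cos φ, so h·k = 1.
At 39°: h = 0.8016, k = 1.247; principal scales a = 1.247, b = 0.8016.
sin(ω/2) = (a − b)/(a + b) = 0.4458/2.049 = 0.2176, so ω = 2 arcsin(0.2176) ≈ 25.1°.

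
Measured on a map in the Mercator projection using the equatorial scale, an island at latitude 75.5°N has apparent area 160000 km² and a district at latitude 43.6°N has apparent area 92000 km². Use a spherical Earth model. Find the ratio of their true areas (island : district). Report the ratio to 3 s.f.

0.208

On Mercator the areal scale is sec²φ, so true area = apparent × cos²φ.
True area of island: 160000 × cos²(75.5°) = 160000 × 0.06269 = 10030 km².
True area of district: 92000 × cos²(43.6°) = 92000 × 0.5244 = 48250 km².
Ratio = 10030 / 48250 ≈ 0.208.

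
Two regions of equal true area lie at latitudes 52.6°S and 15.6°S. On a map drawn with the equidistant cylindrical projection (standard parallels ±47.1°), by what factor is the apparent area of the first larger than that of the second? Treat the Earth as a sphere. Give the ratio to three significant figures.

1.59

The equidistant cylindrical projection with φ₀ = 47.1° has h = 1 (meridians true) and k = cos φ₀ / cos φ along parallels.
Areal scale at 52.6°: h·k = 1.000 × 1.121 = 1.121.
Areal scale at 15.6°: h·k = 1.000 × 0.7068 = 0.7068.
Ratio = 1.121/0.7068 ≈ 1.59.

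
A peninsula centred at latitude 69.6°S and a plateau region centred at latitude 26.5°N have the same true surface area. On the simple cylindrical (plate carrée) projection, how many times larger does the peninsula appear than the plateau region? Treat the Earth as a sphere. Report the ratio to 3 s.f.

2.57

For the equirectangular projection with φ₀ = 0 (plate carrée), h = 1 along meridians and k = sec φ along parallels.
Areal scale at 69.6°: h·k = 1.000 × 2.869 = 2.869.
Areal scale at 26.5°: h·k = 1.000 × 1.117 = 1.117.
Ratio = 2.869/1.117 ≈ 2.57.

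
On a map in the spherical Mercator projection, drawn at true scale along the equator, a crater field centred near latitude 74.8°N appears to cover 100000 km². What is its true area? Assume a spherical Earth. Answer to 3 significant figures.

6870 km²

The Mercator projection is conformal; its linear scale factor is the same in every direction and equals sec φ = 1/cos φ.
Areal scale = k² = sec²φ = 1/cos²(74.8°) = 1/0.2622² = 14.55.
True area = apparent / (areal scale) = 100000 / 14.55 ≈ 6870 km².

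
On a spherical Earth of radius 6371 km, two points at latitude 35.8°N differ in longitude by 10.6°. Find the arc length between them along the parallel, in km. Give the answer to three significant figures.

Arc length along a parallel = R cos φ · Δλ (with Δλ in radians).
= 6371 × cos 35.8° × (10.6° × π/180) = 6371 × 0.8111 × 0.1850 ≈ 956 km.

956 km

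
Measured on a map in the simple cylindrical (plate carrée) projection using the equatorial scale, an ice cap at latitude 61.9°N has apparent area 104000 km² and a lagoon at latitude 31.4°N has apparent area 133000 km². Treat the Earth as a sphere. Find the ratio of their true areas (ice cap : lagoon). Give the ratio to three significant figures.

On the plate carrée, areal scale = h·k = 1 × sec φ, so true area = apparent × cos φ.
True area of ice cap: 104000 × cos(61.9°) = 104000 × 0.4710 = 48990 km².
True area of lagoon: 133000 × cos(31.4°) = 133000 × 0.8536 = 113500 km².
Ratio = 48990 / 113500 ≈ 0.432.

0.432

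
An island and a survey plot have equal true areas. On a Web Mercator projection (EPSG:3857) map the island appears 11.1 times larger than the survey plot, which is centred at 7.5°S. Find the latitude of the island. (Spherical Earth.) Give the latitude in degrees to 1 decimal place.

Mercator areal scale is sec²φ, so apparent-area ratio = sec²φ₁ / sec²φ₂ = cos²φ₂ / cos²φ₁.
cos²φ₂ / cos²φ₁ = 11.1  ⇒  cos φ₁ = cos 7.5° / √11.1 = 0.9914/3.332 = 0.2976.
φ₁ = arccos(0.2976) ≈ 72.7°.

72.7°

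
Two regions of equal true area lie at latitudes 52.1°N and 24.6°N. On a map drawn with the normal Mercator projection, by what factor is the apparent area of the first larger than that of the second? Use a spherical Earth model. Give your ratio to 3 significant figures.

2.19

Mercator is conformal with k = sec φ, so areal scale = k² = sec²φ.
At 52.1°: sec²(52.1°) = 1/0.6143² = 2.650.
At 24.6°: sec²(24.6°) = 1/0.9092² = 1.210.
Ratio = 2.650/1.210 = cos²(24.6°)/cos²(52.1°) ≈ 2.19.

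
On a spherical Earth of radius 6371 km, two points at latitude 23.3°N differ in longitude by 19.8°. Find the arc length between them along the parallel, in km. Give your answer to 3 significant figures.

2020 km

Arc length along a parallel = R cos φ · Δλ (with Δλ in radians).
= 6371 × cos 23.3° × (19.8° × π/180) = 6371 × 0.9184 × 0.3456 ≈ 2020 km.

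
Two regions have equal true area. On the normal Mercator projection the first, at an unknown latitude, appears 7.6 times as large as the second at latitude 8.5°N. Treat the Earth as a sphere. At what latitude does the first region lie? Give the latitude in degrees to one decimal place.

Mercator areal scale is sec²φ, so apparent-area ratio = sec²φ₁ / sec²φ₂ = cos²φ₂ / cos²φ₁.
cos²φ₂ / cos²φ₁ = 7.6  ⇒  cos φ₁ = cos 8.5° / √7.6 = 0.9890/2.757 = 0.3588.
φ₁ = arccos(0.3588) ≈ 69.0°.

69.0°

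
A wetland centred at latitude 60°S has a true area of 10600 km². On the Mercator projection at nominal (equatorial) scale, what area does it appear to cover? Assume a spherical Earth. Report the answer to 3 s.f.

The Mercator projection is conformal; its linear scale factor is the same in every direction and equals sec φ = 1/cos φ.
Areal scale = k² = sec²φ = 1/cos²(60°) = 1/0.5000² = 4.000.
Apparent area = 10600 × 4.000 ≈ 42400 km².

42400 km²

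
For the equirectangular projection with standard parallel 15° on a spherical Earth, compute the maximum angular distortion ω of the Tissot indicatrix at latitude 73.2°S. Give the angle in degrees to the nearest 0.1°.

With standard parallel φ₀ = 15°, the equirectangular projection gives x = Rλ cos φ₀, y = Rφ, so h = 1 and k = cos 15° / cos φ.
At 73.2°: h = 1.000, k = 3.342; principal scales a = 3.342, b = 1.000.
sin(ω/2) = (a − b)/(a + b) = 2.342/4.342 = 0.5394, so ω = 2 arcsin(0.5394) ≈ 65.3°.

65.3°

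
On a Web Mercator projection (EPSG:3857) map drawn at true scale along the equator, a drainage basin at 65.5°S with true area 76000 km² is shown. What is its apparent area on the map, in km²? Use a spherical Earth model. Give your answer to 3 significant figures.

442000 km²

The Mercator projection is conformal; its linear scale factor is the same in every direction and equals sec φ = 1/cos φ.
Areal scale = k² = sec²φ = 1/cos²(65.5°) = 1/0.4147² = 5.815.
Apparent area = 76000 × 5.815 ≈ 442000 km².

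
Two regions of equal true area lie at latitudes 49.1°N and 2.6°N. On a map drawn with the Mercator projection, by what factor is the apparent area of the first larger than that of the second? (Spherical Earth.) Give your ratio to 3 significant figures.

Mercator is conformal with k = sec φ, so areal scale = k² = sec²φ.
At 49.1°: sec²(49.1°) = 1/0.6547² = 2.333.
At 2.6°: sec²(2.6°) = 1/0.9990² = 1.002.
Ratio = 2.333/1.002 = cos²(2.6°)/cos²(49.1°) ≈ 2.33.

2.33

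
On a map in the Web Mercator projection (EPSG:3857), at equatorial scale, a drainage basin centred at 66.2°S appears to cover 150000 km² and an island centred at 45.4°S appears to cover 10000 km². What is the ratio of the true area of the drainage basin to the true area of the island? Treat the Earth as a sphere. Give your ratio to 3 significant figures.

4.95

On Mercator the areal scale is sec²φ, so true area = apparent × cos²φ.
True area of drainage basin: 150000 × cos²(66.2°) = 150000 × 0.1628 = 24430 km².
True area of island: 10000 × cos²(45.4°) = 10000 × 0.4930 = 4930 km².
Ratio = 24430 / 4930 ≈ 4.95.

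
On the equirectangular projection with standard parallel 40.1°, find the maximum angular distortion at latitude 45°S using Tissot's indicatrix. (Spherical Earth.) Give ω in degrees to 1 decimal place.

The equidistant cylindrical projection with φ₀ = 40.1° has h = 1 (meridians true) and k = cos φ₀ / cos φ along parallels.
At 45°: h = 1.000, k = 1.082; principal scales a = 1.082, b = 1.000.
sin(ω/2) = (a − b)/(a + b) = 0.08176/2.082 = 0.03928, so ω = 2 arcsin(0.03928) ≈ 4.5°.

4.5°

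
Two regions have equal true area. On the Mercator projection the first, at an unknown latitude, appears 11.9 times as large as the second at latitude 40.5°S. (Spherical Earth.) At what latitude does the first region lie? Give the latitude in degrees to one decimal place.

77.3°

For equal true areas on Mercator, apparent areas scale as sec²φ, so the ratio is cos²φ₂ / cos²φ₁.
cos²φ₂ / cos²φ₁ = 11.9  ⇒  cos φ₁ = cos 40.5° / √11.9 = 0.7604/3.450 = 0.2204.
φ₁ = arccos(0.2204) ≈ 77.3°.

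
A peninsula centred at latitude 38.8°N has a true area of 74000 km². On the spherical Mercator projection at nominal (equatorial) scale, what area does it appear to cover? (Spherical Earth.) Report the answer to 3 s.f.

Mercator is conformal, so the point scale is isotropic: h = k = sec φ = 1/cos φ.
Areal scale = k² = sec²φ = 1/cos²(38.8°) = 1/0.7793² = 1.646.
Apparent area = 74000 × 1.646 ≈ 122000 km².

122000 km²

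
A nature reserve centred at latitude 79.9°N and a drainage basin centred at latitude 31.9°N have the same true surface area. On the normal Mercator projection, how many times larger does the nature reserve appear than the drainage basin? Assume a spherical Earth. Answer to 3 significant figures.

23.4

Mercator is conformal with k = sec φ, so areal scale = k² = sec²φ.
At 79.9°: sec²(79.9°) = 1/0.1754² = 32.52.
At 31.9°: sec²(31.9°) = 1/0.8490² = 1.387.
Ratio = 32.52/1.387 = cos²(31.9°)/cos²(79.9°) ≈ 23.4.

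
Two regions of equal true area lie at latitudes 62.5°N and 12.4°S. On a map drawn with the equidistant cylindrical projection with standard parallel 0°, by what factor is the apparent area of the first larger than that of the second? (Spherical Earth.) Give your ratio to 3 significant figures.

For the equirectangular projection with φ₀ = 0 (plate carrée), h = 1 along meridians and k = sec φ along parallels.
Areal scale at 62.5°: h·k = 1.000 × 2.166 = 2.166.
Areal scale at 12.4°: h·k = 1.000 × 1.024 = 1.024.
Ratio = 2.166/1.024 ≈ 2.12.

2.12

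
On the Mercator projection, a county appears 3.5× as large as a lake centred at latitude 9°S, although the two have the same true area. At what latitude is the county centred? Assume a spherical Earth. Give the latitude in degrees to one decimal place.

On Mercator, (apparent₁)/(apparent₂) = sec²φ₁ / sec²φ₂ when true areas are equal.
cos²φ₂ / cos²φ₁ = 3.5  ⇒  cos φ₁ = cos 9° / √3.5 = 0.9877/1.871 = 0.5279.
φ₁ = arccos(0.5279) ≈ 58.1°.

58.1°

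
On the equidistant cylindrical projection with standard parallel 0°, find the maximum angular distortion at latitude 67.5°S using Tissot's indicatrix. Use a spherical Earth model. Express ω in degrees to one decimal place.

53.0°

For the equirectangular projection with φ₀ = 0 (plate carrée), h = 1 along meridians and k = sec φ along parallels.
At 67.5°: h = 1.000, k = 2.613; principal scales a = 2.613, b = 1.000.
sin(ω/2) = (a − b)/(a + b) = 1.613/3.613 = 0.4465, so ω = 2 arcsin(0.4465) ≈ 53.0°.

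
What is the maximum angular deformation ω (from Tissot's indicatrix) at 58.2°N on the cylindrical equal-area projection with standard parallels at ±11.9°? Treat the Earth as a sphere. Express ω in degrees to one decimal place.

Cylindrical equal-area (φ₀ = 11.9°): h = cos φ / cos 11.9° along meridians, k = cos 11.9° / cos φ along parallels; h·k = 1.
At 58.2°: h = 0.5385, k = 1.857; principal scales a = 1.857, b = 0.5385.
sin(ω/2) = (a − b)/(a + b) = 1.318/2.395 = 0.5504, so ω = 2 arcsin(0.5504) ≈ 66.8°.

66.8°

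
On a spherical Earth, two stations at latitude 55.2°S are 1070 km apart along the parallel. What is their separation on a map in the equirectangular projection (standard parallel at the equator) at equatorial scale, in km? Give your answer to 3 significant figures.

1870 km

Plate carrée maps x = Rλ, y = Rφ. The meridian scale is h = 1 and the parallel scale is k = 1/cos φ = sec φ.
Along the parallel, k = sec 55.2° = 1/0.5707 = 1.752.
Map distance = 1070 × 1.752 ≈ 1870 km.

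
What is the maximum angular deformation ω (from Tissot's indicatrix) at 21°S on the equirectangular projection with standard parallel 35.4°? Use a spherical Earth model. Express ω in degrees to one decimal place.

With standard parallel φ₀ = 35.4°, the equirectangular projection gives x = Rλ cos φ₀, y = Rφ, so h = 1 and k = cos 35.4° / cos φ.
At 21°: h = 1.000, k = 0.8731; principal scales a = 1.000, b = 0.8731.
sin(ω/2) = (a − b)/(a + b) = 0.1269/1.873 = 0.06774, so ω = 2 arcsin(0.06774) ≈ 7.8°.

7.8°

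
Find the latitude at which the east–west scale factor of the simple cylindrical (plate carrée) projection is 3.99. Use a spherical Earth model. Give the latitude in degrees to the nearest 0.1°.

75.5°

Plate carrée: h = 1, k = sec φ along parallels.
sec φ = 3.99  ⇒  cos φ = 0.2506  ⇒  φ ≈ 75.5°.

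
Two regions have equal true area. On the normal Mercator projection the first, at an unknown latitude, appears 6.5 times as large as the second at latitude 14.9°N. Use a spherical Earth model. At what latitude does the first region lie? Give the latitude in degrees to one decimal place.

67.7°

For equal true areas on Mercator, apparent areas scale as sec²φ, so the ratio is cos²φ₂ / cos²φ₁.
cos²φ₂ / cos²φ₁ = 6.5  ⇒  cos φ₁ = cos 14.9° / √6.5 = 0.9664/2.550 = 0.3790.
φ₁ = arccos(0.3790) ≈ 67.7°.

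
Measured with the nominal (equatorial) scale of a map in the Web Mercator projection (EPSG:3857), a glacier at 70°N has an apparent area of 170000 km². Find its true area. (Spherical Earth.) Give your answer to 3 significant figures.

For Mercator, h = k = sec φ (a conformal cylindrical projection has a single point scale, 1/cos φ).
Areal scale = k² = sec²φ = 1/cos²(70°) = 1/0.3420² = 8.549.
True area = apparent / (areal scale) = 170000 / 8.549 ≈ 19900 km².

19900 km²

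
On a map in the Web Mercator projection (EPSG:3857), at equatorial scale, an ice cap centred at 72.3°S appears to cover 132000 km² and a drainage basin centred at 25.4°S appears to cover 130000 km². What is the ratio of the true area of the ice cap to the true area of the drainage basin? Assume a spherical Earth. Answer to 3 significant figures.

0.115

Mercator's areal exaggeration is sec²φ; hence true area = (apparent area) · cos²φ.
True area of ice cap: 132000 × cos²(72.3°) = 132000 × 0.09244 = 12200 km².
True area of drainage basin: 130000 × cos²(25.4°) = 130000 × 0.8160 = 106100 km².
Ratio = 12200 / 106100 ≈ 0.115.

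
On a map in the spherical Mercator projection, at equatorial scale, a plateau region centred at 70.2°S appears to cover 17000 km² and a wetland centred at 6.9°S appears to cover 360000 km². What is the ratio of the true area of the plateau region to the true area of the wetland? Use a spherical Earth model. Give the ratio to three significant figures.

Mercator's areal exaggeration is sec²φ; hence true area = (apparent area) · cos²φ.
True area of plateau region: 17000 × cos²(70.2°) = 17000 × 0.1147 = 1951 km².
True area of wetland: 360000 × cos²(6.9°) = 360000 × 0.9856 = 354800 km².
Ratio = 1951 / 354800 ≈ 0.00550.

0.00550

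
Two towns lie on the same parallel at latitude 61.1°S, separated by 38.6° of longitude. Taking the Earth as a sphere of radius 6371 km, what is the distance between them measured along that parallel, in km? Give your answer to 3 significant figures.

Arc length along a parallel = R cos φ · Δλ (with Δλ in radians).
= 6371 × cos 61.1° × (38.6° × π/180) = 6371 × 0.4833 × 0.6737 ≈ 2070 km.

2070 km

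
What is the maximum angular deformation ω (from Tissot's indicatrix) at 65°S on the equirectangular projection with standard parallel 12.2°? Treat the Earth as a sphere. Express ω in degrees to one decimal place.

46.7°

The equidistant cylindrical projection with φ₀ = 12.2° has h = 1 (meridians true) and k = cos φ₀ / cos φ along parallels.
At 65°: h = 1.000, k = 2.313; principal scales a = 2.313, b = 1.000.
sin(ω/2) = (a − b)/(a + b) = 1.313/3.313 = 0.3963, so ω = 2 arcsin(0.3963) ≈ 46.7°.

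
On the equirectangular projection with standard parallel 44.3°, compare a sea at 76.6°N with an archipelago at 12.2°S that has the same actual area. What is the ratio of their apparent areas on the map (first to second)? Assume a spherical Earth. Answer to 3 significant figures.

4.22

The equidistant cylindrical projection with φ₀ = 44.3° has h = 1 (meridians true) and k = cos φ₀ / cos φ along parallels.
Areal scale at 76.6°: h·k = 1.000 × 3.088 = 3.088.
Areal scale at 12.2°: h·k = 1.000 × 0.7322 = 0.7322.
Ratio = 3.088/0.7322 ≈ 4.22.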